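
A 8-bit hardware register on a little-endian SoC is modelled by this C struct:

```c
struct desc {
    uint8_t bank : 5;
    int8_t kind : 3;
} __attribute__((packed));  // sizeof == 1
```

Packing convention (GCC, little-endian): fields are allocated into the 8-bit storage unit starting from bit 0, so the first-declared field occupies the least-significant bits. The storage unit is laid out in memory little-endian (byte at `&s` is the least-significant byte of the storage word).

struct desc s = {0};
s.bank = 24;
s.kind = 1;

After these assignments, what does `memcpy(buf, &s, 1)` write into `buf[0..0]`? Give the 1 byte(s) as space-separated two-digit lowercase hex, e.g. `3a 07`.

38

bank (5b) val=24 bits=0x18 at bit 0: 0x18
kind (3b) val=1 bits=0x1 at bit 5: 0x38
word = 0x38 → little-endian bytes:
  [0]=0x38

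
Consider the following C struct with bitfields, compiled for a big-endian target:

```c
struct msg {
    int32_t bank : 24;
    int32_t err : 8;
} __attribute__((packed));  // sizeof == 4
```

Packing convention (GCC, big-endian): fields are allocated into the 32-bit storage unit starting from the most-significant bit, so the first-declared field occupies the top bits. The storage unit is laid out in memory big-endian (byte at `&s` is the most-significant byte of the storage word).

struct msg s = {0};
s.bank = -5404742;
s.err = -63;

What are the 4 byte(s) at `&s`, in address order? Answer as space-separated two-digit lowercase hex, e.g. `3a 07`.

ad 87 ba c1

[8+:24] bank=-5404742 & 0xffffff = 0xad87ba; word=0xad87ba00
[0+:8] err=-63 & 0xff = 0xc1; word=0xad87bac1
word = 0xad87bac1 → big-endian bytes:
  [0]=0xad  [1]=0x87  [2]=0xba  [3]=0xc1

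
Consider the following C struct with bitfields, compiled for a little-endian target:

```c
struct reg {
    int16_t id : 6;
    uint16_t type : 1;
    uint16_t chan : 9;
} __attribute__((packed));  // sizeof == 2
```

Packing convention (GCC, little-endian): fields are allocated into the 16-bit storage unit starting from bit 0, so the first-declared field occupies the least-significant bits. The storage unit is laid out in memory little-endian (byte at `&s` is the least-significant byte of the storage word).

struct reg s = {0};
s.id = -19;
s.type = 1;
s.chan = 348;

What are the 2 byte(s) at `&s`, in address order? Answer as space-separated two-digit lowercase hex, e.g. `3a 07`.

6d ae

[0+:6] id=-19 & 0x3f = 0x2d; word=0x002d
[6+:1] type=1 & 0x1 = 0x1; word=0x006d
[7+:9] chan=348 & 0x1ff = 0x15c; word=0xae6d
word = 0xae6d → little-endian bytes:
  [0]=0x6d  [1]=0xae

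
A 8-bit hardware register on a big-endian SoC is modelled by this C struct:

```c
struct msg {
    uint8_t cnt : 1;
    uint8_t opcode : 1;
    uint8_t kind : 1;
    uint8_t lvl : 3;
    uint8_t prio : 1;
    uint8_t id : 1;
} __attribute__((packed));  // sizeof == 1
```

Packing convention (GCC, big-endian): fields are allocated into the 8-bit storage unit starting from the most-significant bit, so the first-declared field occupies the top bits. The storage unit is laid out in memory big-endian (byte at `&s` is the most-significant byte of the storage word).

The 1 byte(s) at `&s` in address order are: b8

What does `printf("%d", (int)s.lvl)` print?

[0]=0xb8 (big-endian) → word 0xb8
cnt:1 @ bit 7 → (0xb8>>7)&0x1 = 0x1
opcode:1 @ bit 6 → (0xb8>>6)&0x1 = 0x0
kind:1 @ bit 5 → (0xb8>>5)&0x1 = 0x1
lvl:3 @ bit 2 → (0xb8>>2)&0x7 = 0x6  ←
prio:1 @ bit 1 → (0xb8>>1)&0x1 = 0x0
id:1 @ bit 0 → (0xb8>>0)&0x1 = 0x0

6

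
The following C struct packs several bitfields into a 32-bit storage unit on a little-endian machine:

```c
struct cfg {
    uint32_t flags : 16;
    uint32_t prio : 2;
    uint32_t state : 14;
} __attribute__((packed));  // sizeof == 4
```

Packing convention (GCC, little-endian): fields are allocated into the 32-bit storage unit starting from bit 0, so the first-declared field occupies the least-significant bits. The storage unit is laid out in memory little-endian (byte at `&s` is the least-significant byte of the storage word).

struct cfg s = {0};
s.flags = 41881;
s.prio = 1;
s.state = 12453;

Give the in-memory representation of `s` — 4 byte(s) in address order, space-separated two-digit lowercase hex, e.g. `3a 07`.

flags (16b) val=41881 bits=0xa399 at bit 0: 0x0000a399
prio (2b) val=1 bits=0x1 at bit 16: 0x0001a399
state (14b) val=12453 bits=0x30a5 at bit 18: 0xc295a399
word = 0xc295a399 → little-endian bytes:
  [0]=0x99  [1]=0xa3  [2]=0x95  [3]=0xc2

99 a3 95 c2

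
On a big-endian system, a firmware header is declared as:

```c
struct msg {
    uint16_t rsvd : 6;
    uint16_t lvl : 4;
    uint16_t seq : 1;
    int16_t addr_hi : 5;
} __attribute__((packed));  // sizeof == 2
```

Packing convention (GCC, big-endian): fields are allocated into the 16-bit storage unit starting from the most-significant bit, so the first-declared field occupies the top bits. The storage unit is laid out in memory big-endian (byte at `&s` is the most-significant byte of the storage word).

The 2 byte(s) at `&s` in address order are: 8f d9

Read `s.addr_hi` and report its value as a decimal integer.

-7

[0]=0x8f [1]=0xd9 (big-endian) → word 0x8fd9
rsvd [10+:6] = (word>>10) & 0x3f = 35
lvl [6+:4] = (word>>6) & 0xf = 15
seq [5+:1] = (word>>5) & 0x1 = 0
addr_hi [0+:5] = (word>>0) & 0x1f = 25  ←
addr_hi signed 5b, MSB=1: 25 - 32 = -7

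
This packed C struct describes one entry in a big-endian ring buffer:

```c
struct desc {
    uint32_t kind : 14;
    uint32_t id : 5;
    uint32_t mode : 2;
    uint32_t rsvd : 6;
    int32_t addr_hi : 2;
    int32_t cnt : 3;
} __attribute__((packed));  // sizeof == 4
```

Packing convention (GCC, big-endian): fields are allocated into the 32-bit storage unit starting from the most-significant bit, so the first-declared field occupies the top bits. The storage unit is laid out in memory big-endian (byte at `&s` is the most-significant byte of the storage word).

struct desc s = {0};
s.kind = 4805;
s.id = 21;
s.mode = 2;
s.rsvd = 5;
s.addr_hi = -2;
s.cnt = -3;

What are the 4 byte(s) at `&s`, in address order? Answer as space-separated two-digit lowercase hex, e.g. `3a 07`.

kind:14 = 4805 → 0x12c5 << 18 → word 0x4b140000
id:5 = 21 → 0x15 << 13 → word 0x4b16a000
mode:2 = 2 → 0x2 << 11 → word 0x4b16b000
rsvd:6 = 5 → 0x5 << 5 → word 0x4b16b0a0
addr_hi:2 = -2 → 0x2 << 3 → word 0x4b16b0b0
cnt:3 = -3 → 0x5 << 0 → word 0x4b16b0b5
word = 0x4b16b0b5 → big-endian bytes:
  [0]=0x4b  [1]=0x16  [2]=0xb0  [3]=0xb5

4b 16 b0 b5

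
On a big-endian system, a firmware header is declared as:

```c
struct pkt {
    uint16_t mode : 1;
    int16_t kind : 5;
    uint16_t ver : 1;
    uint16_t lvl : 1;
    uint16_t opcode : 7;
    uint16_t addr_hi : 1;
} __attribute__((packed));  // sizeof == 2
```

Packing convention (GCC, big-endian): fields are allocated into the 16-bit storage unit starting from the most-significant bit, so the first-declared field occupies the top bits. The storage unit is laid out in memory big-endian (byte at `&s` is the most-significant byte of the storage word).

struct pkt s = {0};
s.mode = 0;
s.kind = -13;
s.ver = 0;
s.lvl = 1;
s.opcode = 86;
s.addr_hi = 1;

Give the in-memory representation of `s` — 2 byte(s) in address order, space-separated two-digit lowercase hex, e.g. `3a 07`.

4d ad

mode (1b) val=0 bits=0x0 at bit 15: 0x0000
kind (5b) val=-13 bits=0x13 at bit 10: 0x4c00
ver (1b) val=0 bits=0x0 at bit 9: 0x4c00
lvl (1b) val=1 bits=0x1 at bit 8: 0x4d00
opcode (7b) val=86 bits=0x56 at bit 1: 0x4dac
addr_hi (1b) val=1 bits=0x1 at bit 0: 0x4dad
word = 0x4dad → big-endian bytes:
  [0]=0x4d  [1]=0xad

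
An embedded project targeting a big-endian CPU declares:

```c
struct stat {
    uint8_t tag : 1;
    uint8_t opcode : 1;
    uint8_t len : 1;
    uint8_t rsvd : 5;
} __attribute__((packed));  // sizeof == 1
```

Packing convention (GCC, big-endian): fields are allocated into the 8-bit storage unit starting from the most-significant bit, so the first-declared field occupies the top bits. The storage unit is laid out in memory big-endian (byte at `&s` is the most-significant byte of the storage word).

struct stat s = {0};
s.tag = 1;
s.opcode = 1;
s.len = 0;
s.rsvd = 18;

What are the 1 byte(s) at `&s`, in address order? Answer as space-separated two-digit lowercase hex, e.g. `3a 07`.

[7+:1] tag=1 & 0x1 = 0x1; word=0x80
[6+:1] opcode=1 & 0x1 = 0x1; word=0xc0
[5+:1] len=0 & 0x1 = 0x0; word=0xc0
[0+:5] rsvd=18 & 0x1f = 0x12; word=0xd2
word = 0xd2 → big-endian bytes:
  [0]=0xd2

d2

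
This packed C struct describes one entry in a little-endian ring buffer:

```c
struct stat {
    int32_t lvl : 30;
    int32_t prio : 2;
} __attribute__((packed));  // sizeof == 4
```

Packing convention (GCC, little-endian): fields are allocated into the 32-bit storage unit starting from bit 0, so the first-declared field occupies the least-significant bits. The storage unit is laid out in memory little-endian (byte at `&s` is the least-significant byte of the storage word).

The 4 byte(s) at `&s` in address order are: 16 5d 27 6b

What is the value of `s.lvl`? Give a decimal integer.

[0]=0x16 [1]=0x5d [2]=0x27 [3]=0x6b (little-endian) → word 0x6b275d16
lvl [0+:30] = (word>>0) & 0x3fffffff = 724000022  ←
prio [30+:2] = (word>>30) & 0x3 = 1
lvl signed 30b, MSB=1: 724000022 - 1073741824 = -349741802

-349741802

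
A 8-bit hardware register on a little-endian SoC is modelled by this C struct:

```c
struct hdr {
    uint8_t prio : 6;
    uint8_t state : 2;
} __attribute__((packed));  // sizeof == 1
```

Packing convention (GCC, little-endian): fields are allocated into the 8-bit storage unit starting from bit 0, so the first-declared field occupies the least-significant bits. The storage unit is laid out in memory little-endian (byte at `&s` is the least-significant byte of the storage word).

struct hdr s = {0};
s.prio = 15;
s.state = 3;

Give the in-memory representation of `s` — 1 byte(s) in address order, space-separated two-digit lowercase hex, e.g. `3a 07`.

prio:6 = 15 → 0xf << 0 → word 0x0f
state:2 = 3 → 0x3 << 6 → word 0xcf
word = 0xcf → little-endian bytes:
  [0]=0xcf

cf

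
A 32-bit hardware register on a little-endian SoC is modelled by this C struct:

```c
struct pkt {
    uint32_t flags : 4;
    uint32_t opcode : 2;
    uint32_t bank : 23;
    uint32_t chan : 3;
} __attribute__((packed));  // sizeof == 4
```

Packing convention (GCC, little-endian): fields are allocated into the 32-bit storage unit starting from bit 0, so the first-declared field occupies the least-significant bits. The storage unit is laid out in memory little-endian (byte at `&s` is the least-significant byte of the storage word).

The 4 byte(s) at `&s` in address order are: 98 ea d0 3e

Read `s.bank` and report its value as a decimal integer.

8078250

[0]=0x98 [1]=0xea [2]=0xd0 [3]=0x3e (little-endian) → word 0x3ed0ea98
flags:4 @ bit 0 → (0x3ed0ea98>>0)&0xf = 0x8
opcode:2 @ bit 4 → (0x3ed0ea98>>4)&0x3 = 0x1
bank:23 @ bit 6 → (0x3ed0ea98>>6)&0x7fffff = 0x7b43aa  ←
chan:3 @ bit 29 → (0x3ed0ea98>>29)&0x7 = 0x1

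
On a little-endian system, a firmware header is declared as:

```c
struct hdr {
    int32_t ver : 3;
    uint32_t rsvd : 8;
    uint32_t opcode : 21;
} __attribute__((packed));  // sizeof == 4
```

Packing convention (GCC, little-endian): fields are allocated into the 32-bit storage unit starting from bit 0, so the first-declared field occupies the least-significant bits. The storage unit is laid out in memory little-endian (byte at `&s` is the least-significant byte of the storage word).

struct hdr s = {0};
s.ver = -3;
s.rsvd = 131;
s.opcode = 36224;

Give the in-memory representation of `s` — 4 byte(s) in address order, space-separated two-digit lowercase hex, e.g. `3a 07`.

1d 04 6c 04

ver:3 = -3 → 0x5 << 0 → word 0x00000005
rsvd:8 = 131 → 0x83 << 3 → word 0x0000041d
opcode:21 = 36224 → 0x8d80 << 11 → word 0x046c041d
word = 0x046c041d → little-endian bytes:
  [0]=0x1d  [1]=0x04  [2]=0x6c  [3]=0x04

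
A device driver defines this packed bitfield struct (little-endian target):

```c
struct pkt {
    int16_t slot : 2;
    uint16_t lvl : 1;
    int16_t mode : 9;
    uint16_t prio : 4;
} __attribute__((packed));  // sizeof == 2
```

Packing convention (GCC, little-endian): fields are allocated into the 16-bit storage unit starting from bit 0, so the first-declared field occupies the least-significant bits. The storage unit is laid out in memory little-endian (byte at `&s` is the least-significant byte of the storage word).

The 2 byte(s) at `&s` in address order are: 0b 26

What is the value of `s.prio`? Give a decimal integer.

[0]=0x0b [1]=0x26 (little-endian) → word 0x260b
slot:2 @ bit 0 → (0x260b>>0)&0x3 = 0x3
lvl:1 @ bit 2 → (0x260b>>2)&0x1 = 0x0
mode:9 @ bit 3 → (0x260b>>3)&0x1ff = 0xc1
prio:4 @ bit 12 → (0x260b>>12)&0xf = 0x2  ←

2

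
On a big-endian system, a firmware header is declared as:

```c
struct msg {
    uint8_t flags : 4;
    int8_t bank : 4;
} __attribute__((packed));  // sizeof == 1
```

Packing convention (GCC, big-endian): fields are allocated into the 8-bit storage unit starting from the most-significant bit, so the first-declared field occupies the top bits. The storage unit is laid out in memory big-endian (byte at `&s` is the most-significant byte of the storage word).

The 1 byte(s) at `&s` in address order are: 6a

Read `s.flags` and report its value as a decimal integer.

[0]=0x6a (big-endian) → word 0x6a
flags [4+:4] = (word>>4) & 0xf = 6  ←
bank [0+:4] = (word>>0) & 0xf = 10

6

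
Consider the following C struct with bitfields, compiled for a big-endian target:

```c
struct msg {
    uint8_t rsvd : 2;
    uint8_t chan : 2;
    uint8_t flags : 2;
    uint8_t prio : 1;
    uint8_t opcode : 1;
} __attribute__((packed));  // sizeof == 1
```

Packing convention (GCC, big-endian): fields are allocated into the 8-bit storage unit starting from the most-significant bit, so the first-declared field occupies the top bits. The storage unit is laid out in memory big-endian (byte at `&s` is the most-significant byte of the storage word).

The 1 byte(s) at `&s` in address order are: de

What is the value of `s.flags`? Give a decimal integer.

3

[0]=0xde (big-endian) → word 0xde
rsvd [6+:2] = (word>>6) & 0x3 = 3
chan [4+:2] = (word>>4) & 0x3 = 1
flags [2+:2] = (word>>2) & 0x3 = 3  ←
prio [1+:1] = (word>>1) & 0x1 = 1
opcode [0+:1] = (word>>0) & 0x1 = 0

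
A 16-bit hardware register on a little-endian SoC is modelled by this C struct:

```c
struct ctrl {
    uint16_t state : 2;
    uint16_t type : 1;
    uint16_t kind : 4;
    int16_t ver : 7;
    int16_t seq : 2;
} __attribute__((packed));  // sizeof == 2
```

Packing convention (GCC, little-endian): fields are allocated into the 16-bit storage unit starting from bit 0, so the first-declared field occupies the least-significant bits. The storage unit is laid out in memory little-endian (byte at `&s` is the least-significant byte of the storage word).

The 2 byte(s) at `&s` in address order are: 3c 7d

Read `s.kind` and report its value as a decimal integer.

[0]=0x3c [1]=0x7d (little-endian) → word 0x7d3c
state:2 @ bit 0 → (0x7d3c>>0)&0x3 = 0x0
type:1 @ bit 2 → (0x7d3c>>2)&0x1 = 0x1
kind:4 @ bit 3 → (0x7d3c>>3)&0xf = 0x7  ←
ver:7 @ bit 7 → (0x7d3c>>7)&0x7f = 0x7a
seq:2 @ bit 14 → (0x7d3c>>14)&0x3 = 0x1

7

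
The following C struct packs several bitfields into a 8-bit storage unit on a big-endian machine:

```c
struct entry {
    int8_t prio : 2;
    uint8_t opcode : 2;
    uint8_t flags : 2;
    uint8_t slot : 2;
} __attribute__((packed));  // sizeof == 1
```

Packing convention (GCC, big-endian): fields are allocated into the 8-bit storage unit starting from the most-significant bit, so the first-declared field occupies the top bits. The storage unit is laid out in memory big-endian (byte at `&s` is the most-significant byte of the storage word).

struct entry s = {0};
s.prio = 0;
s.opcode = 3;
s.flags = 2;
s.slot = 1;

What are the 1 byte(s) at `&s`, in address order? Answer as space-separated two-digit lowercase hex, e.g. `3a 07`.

prio:2 = 0 → 0x0 << 6 → word 0x00
opcode:2 = 3 → 0x3 << 4 → word 0x30
flags:2 = 2 → 0x2 << 2 → word 0x38
slot:2 = 1 → 0x1 << 0 → word 0x39
word = 0x39 → big-endian bytes:
  [0]=0x39

39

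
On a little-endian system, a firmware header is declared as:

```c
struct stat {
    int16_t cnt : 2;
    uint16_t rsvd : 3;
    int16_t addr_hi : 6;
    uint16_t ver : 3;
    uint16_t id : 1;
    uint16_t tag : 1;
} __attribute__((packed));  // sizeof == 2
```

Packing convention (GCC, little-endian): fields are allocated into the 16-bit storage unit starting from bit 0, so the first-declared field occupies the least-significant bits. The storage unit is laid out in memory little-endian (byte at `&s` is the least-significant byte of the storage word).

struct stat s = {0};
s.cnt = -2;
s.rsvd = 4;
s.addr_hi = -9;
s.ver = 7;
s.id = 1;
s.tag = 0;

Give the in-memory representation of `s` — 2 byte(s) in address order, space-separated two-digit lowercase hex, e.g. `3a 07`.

cnt:2 = -2 → 0x2 << 0 → word 0x0002
rsvd:3 = 4 → 0x4 << 2 → word 0x0012
addr_hi:6 = -9 → 0x37 << 5 → word 0x06f2
ver:3 = 7 → 0x7 << 11 → word 0x3ef2
id:1 = 1 → 0x1 << 14 → word 0x7ef2
tag:1 = 0 → 0x0 << 15 → word 0x7ef2
word = 0x7ef2 → little-endian bytes:
  [0]=0xf2  [1]=0x7e

f2 7e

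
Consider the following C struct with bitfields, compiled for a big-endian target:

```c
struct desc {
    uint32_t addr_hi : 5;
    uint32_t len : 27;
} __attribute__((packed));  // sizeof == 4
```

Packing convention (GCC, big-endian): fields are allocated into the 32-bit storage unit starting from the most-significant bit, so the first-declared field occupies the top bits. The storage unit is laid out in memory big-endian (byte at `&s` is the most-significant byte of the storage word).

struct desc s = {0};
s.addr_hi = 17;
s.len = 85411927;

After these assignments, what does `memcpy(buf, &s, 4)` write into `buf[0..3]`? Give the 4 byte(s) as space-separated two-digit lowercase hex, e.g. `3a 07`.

8d 17 48 57

addr_hi:5 = 17 → 0x11 << 27 → word 0x88000000
len:27 = 85411927 → 0x5174857 << 0 → word 0x8d174857
word = 0x8d174857 → big-endian bytes:
  [0]=0x8d  [1]=0x17  [2]=0x48  [3]=0x57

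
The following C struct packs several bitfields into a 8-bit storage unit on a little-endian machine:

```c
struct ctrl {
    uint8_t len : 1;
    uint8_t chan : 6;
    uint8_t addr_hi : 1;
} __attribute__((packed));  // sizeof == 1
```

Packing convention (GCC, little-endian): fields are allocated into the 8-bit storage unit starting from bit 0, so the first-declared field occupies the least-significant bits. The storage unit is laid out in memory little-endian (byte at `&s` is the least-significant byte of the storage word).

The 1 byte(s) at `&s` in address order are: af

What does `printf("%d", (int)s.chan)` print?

[0]=0xaf (little-endian) → word 0xaf
len [0+:1] = (word>>0) & 0x1 = 1
chan [1+:6] = (word>>1) & 0x3f = 23  ←
addr_hi [7+:1] = (word>>7) & 0x1 = 1

23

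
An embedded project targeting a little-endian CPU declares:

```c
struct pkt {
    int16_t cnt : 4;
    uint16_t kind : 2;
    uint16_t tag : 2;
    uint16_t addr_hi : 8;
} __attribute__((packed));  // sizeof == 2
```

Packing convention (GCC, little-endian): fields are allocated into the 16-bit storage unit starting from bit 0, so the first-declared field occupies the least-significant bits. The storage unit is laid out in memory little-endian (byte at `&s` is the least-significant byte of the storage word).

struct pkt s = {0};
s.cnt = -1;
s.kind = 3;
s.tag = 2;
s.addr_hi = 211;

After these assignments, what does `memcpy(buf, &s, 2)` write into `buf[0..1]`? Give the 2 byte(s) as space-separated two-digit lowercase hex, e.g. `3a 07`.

cnt (4b) val=-1 bits=0xf at bit 0: 0x000f
kind (2b) val=3 bits=0x3 at bit 4: 0x003f
tag (2b) val=2 bits=0x2 at bit 6: 0x00bf
addr_hi (8b) val=211 bits=0xd3 at bit 8: 0xd3bf
word = 0xd3bf → little-endian bytes:
  [0]=0xbf  [1]=0xd3

bf d3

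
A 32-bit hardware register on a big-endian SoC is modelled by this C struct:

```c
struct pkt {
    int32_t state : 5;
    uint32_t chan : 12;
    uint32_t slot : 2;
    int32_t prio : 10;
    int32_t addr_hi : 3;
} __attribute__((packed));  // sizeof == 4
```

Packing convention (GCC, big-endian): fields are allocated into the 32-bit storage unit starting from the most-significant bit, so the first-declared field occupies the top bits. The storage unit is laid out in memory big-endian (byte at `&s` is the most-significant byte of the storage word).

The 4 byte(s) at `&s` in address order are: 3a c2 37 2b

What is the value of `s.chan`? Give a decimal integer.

1412

[0]=0x3a [1]=0xc2 [2]=0x37 [3]=0x2b (big-endian) → word 0x3ac2372b
state [27+:5] = (word>>27) & 0x1f = 7
chan [15+:12] = (word>>15) & 0xfff = 1412  ←
slot [13+:2] = (word>>13) & 0x3 = 1
prio [3+:10] = (word>>3) & 0x3ff = 741
addr_hi [0+:3] = (word>>0) & 0x7 = 3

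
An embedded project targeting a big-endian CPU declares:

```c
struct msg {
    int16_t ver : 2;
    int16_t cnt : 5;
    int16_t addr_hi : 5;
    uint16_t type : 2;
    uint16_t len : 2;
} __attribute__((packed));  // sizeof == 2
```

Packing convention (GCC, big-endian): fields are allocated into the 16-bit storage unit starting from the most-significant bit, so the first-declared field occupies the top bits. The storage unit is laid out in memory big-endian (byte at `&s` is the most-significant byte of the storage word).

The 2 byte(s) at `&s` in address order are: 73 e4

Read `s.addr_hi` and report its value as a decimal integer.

-2

[0]=0x73 [1]=0xe4 (big-endian) → word 0x73e4
ver [14+:2] = (word>>14) & 0x3 = 1
cnt [9+:5] = (word>>9) & 0x1f = 25
addr_hi [4+:5] = (word>>4) & 0x1f = 30  ←
type [2+:2] = (word>>2) & 0x3 = 1
len [0+:2] = (word>>0) & 0x3 = 0
addr_hi signed 5b, MSB=1: 30 - 32 = -2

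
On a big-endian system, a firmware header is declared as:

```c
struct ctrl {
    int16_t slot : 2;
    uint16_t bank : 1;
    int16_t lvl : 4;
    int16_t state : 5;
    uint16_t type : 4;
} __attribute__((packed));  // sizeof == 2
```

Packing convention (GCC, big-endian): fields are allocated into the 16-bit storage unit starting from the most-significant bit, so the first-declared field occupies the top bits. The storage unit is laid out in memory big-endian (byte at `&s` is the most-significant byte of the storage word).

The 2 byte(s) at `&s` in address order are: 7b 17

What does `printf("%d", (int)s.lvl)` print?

[0]=0x7b [1]=0x17 (big-endian) → word 0x7b17
slot:2 @ bit 14 → (0x7b17>>14)&0x3 = 0x1
bank:1 @ bit 13 → (0x7b17>>13)&0x1 = 0x1
lvl:4 @ bit 9 → (0x7b17>>9)&0xf = 0xd  ←
state:5 @ bit 4 → (0x7b17>>4)&0x1f = 0x11
type:4 @ bit 0 → (0x7b17>>0)&0xf = 0x7
lvl signed 4b, MSB=1: 13 - 16 = -3

-3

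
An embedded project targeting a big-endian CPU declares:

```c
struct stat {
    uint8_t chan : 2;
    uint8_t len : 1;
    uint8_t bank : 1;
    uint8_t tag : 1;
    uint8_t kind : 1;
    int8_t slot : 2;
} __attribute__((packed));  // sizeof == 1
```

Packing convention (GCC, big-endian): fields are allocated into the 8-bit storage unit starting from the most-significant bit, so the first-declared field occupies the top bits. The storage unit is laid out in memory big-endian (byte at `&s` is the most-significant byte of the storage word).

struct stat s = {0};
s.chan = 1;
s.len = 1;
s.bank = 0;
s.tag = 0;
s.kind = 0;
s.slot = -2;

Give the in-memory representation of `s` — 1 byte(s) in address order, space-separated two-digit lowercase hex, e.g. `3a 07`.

62

chan:2 = 1 → 0x1 << 6 → word 0x40
len:1 = 1 → 0x1 << 5 → word 0x60
bank:1 = 0 → 0x0 << 4 → word 0x60
tag:1 = 0 → 0x0 << 3 → word 0x60
kind:1 = 0 → 0x0 << 2 → word 0x60
slot:2 = -2 → 0x2 << 0 → word 0x62
word = 0x62 → big-endian bytes:
  [0]=0x62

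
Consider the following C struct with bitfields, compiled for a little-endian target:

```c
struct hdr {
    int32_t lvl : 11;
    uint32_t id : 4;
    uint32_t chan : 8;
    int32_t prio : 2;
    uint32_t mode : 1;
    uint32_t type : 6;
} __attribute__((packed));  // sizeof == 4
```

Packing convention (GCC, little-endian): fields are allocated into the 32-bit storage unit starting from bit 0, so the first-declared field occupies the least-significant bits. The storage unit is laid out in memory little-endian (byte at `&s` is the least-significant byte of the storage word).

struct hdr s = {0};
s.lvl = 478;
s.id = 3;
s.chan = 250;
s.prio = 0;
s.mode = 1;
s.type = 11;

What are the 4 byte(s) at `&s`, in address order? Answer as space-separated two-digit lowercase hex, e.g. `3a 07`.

[0+:11] lvl=478 & 0x7ff = 0x1de; word=0x000001de
[11+:4] id=3 & 0xf = 0x3; word=0x000019de
[15+:8] chan=250 & 0xff = 0xfa; word=0x007d19de
[23+:2] prio=0 & 0x3 = 0x0; word=0x007d19de
[25+:1] mode=1 & 0x1 = 0x1; word=0x027d19de
[26+:6] type=11 & 0x3f = 0xb; word=0x2e7d19de
word = 0x2e7d19de → little-endian bytes:
  [0]=0xde  [1]=0x19  [2]=0x7d  [3]=0x2e

de 19 7d 2e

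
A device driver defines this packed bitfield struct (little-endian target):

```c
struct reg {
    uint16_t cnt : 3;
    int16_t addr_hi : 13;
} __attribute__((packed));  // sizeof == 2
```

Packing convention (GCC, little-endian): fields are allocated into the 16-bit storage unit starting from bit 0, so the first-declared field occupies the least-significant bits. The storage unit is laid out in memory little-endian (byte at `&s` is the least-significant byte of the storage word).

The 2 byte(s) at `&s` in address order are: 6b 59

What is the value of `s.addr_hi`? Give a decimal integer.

2861

[0]=0x6b [1]=0x59 (little-endian) → word 0x596b
cnt [0+:3] = (word>>0) & 0x7 = 3
addr_hi [3+:13] = (word>>3) & 0x1fff = 2861  ←
addr_hi signed 13b, MSB=0: value = 2861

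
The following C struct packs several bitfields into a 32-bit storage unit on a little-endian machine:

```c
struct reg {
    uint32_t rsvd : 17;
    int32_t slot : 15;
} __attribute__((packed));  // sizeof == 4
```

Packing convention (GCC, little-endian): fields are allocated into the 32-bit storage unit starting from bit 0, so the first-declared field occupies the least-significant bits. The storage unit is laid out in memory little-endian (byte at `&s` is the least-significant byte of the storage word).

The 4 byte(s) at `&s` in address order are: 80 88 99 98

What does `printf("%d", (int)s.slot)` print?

-13236

[0]=0x80 [1]=0x88 [2]=0x99 [3]=0x98 (little-endian) → word 0x98998880
rsvd [0+:17] = (word>>0) & 0x1ffff = 100480
slot [17+:15] = (word>>17) & 0x7fff = 19532  ←
slot signed 15b, MSB=1: 19532 - 32768 = -13236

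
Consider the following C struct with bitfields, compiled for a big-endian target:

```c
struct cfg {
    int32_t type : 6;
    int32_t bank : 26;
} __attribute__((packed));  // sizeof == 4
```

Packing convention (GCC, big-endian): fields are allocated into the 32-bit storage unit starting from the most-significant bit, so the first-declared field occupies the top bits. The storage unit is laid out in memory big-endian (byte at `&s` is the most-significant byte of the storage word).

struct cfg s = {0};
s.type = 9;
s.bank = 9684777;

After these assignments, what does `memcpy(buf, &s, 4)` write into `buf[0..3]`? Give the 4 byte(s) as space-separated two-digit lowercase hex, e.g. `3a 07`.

24 93 c7 29

type (6b) val=9 bits=0x9 at bit 26: 0x24000000
bank (26b) val=9684777 bits=0x93c729 at bit 0: 0x2493c729
word = 0x2493c729 → big-endian bytes:
  [0]=0x24  [1]=0x93  [2]=0xc7  [3]=0x29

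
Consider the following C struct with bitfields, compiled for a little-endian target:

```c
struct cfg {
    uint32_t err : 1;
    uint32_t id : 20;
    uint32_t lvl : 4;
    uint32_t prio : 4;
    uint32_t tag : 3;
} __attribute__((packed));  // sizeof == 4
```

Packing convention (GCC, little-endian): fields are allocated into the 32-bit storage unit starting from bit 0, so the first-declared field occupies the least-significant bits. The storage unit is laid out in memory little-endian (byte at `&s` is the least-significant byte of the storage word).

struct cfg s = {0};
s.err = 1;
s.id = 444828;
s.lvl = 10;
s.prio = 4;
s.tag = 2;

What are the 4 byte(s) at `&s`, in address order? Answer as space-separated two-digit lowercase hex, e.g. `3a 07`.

err (1b) val=1 bits=0x1 at bit 0: 0x00000001
id (20b) val=444828 bits=0x6c99c at bit 1: 0x000d9339
lvl (4b) val=10 bits=0xa at bit 21: 0x014d9339
prio (4b) val=4 bits=0x4 at bit 25: 0x094d9339
tag (3b) val=2 bits=0x2 at bit 29: 0x494d9339
word = 0x494d9339 → little-endian bytes:
  [0]=0x39  [1]=0x93  [2]=0x4d  [3]=0x49

39 93 4d 49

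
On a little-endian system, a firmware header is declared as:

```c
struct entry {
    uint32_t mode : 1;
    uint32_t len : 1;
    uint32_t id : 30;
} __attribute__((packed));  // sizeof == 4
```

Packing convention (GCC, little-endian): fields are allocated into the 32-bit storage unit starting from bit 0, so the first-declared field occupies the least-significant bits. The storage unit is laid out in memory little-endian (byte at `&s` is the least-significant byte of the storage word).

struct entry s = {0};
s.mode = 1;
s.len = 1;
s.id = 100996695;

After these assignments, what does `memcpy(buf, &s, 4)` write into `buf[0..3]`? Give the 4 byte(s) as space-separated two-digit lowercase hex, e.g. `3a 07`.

5f 59 14 18

mode:1 = 1 → 0x1 << 0 → word 0x00000001
len:1 = 1 → 0x1 << 1 → word 0x00000003
id:30 = 100996695 → 0x6051657 << 2 → word 0x1814595f
word = 0x1814595f → little-endian bytes:
  [0]=0x5f  [1]=0x59  [2]=0x14  [3]=0x18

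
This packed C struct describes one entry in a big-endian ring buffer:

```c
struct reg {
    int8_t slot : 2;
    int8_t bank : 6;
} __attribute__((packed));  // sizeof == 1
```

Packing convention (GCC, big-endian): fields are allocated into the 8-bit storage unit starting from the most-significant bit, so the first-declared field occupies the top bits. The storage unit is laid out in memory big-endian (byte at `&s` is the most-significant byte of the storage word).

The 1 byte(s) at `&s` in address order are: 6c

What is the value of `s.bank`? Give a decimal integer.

[0]=0x6c (big-endian) → word 0x6c
slot:2 @ bit 6 → (0x6c>>6)&0x3 = 0x1
bank:6 @ bit 0 → (0x6c>>0)&0x3f = 0x2c  ←
bank signed 6b, MSB=1: 44 - 64 = -20

-20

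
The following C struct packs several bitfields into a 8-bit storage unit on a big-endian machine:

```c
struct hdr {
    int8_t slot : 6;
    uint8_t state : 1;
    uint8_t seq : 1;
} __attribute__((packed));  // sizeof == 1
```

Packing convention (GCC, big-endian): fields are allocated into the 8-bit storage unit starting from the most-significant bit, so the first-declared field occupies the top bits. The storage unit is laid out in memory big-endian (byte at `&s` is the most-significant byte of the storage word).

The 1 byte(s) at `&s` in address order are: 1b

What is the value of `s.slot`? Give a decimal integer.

[0]=0x1b (big-endian) → word 0x1b
slot:6 @ bit 2 → (0x1b>>2)&0x3f = 0x6  ←
state:1 @ bit 1 → (0x1b>>1)&0x1 = 0x1
seq:1 @ bit 0 → (0x1b>>0)&0x1 = 0x1
slot signed 6b, MSB=0: value = 6

6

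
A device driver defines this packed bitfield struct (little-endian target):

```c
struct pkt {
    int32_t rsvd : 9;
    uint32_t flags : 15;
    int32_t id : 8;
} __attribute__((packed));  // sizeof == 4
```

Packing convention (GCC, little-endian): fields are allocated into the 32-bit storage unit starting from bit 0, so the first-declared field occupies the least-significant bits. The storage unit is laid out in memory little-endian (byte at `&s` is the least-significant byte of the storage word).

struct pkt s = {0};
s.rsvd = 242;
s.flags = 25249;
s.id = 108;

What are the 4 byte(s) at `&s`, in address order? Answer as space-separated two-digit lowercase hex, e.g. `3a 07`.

[0+:9] rsvd=242 & 0x1ff = 0xf2; word=0x000000f2
[9+:15] flags=25249 & 0x7fff = 0x62a1; word=0x00c542f2
[24+:8] id=108 & 0xff = 0x6c; word=0x6cc542f2
word = 0x6cc542f2 → little-endian bytes:
  [0]=0xf2  [1]=0x42  [2]=0xc5  [3]=0x6c

f2 42 c5 6c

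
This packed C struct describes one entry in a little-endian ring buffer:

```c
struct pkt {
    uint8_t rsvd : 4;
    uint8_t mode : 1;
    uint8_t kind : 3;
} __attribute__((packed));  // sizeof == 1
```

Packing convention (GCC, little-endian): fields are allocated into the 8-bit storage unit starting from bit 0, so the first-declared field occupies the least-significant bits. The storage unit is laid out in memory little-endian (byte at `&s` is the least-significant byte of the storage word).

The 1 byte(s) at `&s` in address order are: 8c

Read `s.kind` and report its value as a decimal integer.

4

[0]=0x8c (little-endian) → word 0x8c
rsvd [0+:4] = (word>>0) & 0xf = 12
mode [4+:1] = (word>>4) & 0x1 = 0
kind [5+:3] = (word>>5) & 0x7 = 4  ←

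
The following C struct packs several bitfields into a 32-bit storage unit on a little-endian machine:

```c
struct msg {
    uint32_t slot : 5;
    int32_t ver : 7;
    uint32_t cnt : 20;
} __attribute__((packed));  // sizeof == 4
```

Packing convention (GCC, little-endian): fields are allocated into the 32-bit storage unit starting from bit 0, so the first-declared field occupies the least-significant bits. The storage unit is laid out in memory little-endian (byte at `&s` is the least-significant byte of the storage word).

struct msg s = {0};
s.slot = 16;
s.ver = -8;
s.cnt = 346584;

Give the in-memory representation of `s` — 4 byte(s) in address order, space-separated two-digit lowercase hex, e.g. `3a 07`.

slot:5 = 16 → 0x10 << 0 → word 0x00000010
ver:7 = -8 → 0x78 << 5 → word 0x00000f10
cnt:20 = 346584 → 0x549d8 << 12 → word 0x549d8f10
word = 0x549d8f10 → little-endian bytes:
  [0]=0x10  [1]=0x8f  [2]=0x9d  [3]=0x54

10 8f 9d 54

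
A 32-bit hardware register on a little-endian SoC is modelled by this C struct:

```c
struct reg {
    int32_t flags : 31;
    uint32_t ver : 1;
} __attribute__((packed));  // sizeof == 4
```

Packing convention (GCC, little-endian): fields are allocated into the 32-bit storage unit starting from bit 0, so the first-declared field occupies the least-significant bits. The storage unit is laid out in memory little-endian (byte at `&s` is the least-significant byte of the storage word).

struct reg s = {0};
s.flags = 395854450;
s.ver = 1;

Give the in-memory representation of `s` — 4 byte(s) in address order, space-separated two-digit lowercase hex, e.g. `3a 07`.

72 42 98 97

flags:31 = 395854450 → 0x17984272 << 0 → word 0x17984272
ver:1 = 1 → 0x1 << 31 → word 0x97984272
word = 0x97984272 → little-endian bytes:
  [0]=0x72  [1]=0x42  [2]=0x98  [3]=0x97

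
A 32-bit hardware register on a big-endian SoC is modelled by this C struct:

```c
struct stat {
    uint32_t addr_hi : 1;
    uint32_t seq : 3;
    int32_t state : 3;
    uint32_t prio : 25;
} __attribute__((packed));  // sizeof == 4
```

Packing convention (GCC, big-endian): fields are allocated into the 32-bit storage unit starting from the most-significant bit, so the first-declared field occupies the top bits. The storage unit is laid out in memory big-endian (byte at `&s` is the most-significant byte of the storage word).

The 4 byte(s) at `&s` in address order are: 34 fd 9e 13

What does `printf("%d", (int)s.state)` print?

2

[0]=0x34 [1]=0xfd [2]=0x9e [3]=0x13 (big-endian) → word 0x34fd9e13
addr_hi [31+:1] = (word>>31) & 0x1 = 0
seq [28+:3] = (word>>28) & 0x7 = 3
state [25+:3] = (word>>25) & 0x7 = 2  ←
prio [0+:25] = (word>>0) & 0x1ffffff = 16621075
state signed 3b, MSB=0: value = 2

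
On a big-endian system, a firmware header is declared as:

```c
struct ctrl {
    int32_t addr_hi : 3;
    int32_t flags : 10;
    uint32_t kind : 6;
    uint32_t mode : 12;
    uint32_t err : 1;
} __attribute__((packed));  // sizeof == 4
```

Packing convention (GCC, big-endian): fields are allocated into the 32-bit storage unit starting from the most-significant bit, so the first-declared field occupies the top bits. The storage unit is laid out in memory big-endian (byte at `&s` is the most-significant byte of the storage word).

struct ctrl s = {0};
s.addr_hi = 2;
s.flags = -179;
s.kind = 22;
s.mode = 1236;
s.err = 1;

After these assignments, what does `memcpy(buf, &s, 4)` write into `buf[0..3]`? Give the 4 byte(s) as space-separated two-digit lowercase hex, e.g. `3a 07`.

5a 6a c9 a9

addr_hi:3 = 2 → 0x2 << 29 → word 0x40000000
flags:10 = -179 → 0x34d << 19 → word 0x5a680000
kind:6 = 22 → 0x16 << 13 → word 0x5a6ac000
mode:12 = 1236 → 0x4d4 << 1 → word 0x5a6ac9a8
err:1 = 1 → 0x1 << 0 → word 0x5a6ac9a9
word = 0x5a6ac9a9 → big-endian bytes:
  [0]=0x5a  [1]=0x6a  [2]=0xc9  [3]=0xa9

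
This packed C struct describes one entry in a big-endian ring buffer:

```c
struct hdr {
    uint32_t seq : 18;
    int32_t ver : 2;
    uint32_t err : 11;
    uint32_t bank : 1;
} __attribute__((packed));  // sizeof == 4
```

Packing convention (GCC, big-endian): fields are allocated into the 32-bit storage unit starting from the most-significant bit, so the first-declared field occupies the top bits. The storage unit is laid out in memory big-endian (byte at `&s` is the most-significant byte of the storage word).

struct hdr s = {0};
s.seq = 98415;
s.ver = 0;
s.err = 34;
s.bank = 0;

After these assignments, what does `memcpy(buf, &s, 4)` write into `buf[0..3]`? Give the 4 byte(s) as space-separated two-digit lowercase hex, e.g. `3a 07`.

60 1b c0 44

[14+:18] seq=98415 & 0x3ffff = 0x1806f; word=0x601bc000
[12+:2] ver=0 & 0x3 = 0x0; word=0x601bc000
[1+:11] err=34 & 0x7ff = 0x22; word=0x601bc044
[0+:1] bank=0 & 0x1 = 0x0; word=0x601bc044
word = 0x601bc044 → big-endian bytes:
  [0]=0x60  [1]=0x1b  [2]=0xc0  [3]=0x44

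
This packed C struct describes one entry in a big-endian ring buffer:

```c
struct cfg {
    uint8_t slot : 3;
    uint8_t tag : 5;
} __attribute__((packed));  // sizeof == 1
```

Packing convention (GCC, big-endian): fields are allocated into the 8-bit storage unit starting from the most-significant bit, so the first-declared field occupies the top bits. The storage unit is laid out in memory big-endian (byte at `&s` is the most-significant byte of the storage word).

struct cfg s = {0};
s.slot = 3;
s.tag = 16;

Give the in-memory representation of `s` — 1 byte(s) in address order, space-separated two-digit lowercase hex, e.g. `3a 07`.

[5+:3] slot=3 & 0x7 = 0x3; word=0x60
[0+:5] tag=16 & 0x1f = 0x10; word=0x70
word = 0x70 → big-endian bytes:
  [0]=0x70

70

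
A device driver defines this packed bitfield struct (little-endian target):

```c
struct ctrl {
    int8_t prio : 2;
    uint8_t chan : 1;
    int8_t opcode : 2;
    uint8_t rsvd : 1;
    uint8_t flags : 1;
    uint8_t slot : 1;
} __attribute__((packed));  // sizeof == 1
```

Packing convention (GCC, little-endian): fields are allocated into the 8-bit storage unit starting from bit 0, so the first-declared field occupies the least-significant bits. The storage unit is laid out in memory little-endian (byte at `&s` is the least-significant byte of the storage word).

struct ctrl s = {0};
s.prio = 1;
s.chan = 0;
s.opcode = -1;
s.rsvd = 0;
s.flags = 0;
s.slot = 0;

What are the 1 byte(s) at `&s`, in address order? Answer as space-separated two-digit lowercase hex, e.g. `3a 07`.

[0+:2] prio=1 & 0x3 = 0x1; word=0x01
[2+:1] chan=0 & 0x1 = 0x0; word=0x01
[3+:2] opcode=-1 & 0x3 = 0x3; word=0x19
[5+:1] rsvd=0 & 0x1 = 0x0; word=0x19
[6+:1] flags=0 & 0x1 = 0x0; word=0x19
[7+:1] slot=0 & 0x1 = 0x0; word=0x19
word = 0x19 → little-endian bytes:
  [0]=0x19

19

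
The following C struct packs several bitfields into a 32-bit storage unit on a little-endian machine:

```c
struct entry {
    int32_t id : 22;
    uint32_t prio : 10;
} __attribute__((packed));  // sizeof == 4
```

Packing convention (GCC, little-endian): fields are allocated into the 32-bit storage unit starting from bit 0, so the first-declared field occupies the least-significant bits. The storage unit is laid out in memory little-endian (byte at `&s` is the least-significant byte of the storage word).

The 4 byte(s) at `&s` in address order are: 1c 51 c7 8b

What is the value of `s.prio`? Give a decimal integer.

[0]=0x1c [1]=0x51 [2]=0xc7 [3]=0x8b (little-endian) → word 0x8bc7511c
id:22 @ bit 0 → (0x8bc7511c>>0)&0x3fffff = 0x7511c
prio:10 @ bit 22 → (0x8bc7511c>>22)&0x3ff = 0x22f  ←

559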